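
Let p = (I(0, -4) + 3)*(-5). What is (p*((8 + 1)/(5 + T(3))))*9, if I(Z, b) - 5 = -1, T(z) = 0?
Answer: -567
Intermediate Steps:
I(Z, b) = 4 (I(Z, b) = 5 - 1 = 4)
p = -35 (p = (4 + 3)*(-5) = 7*(-5) = -35)
(p*((8 + 1)/(5 + T(3))))*9 = -35*(8 + 1)/(5 + 0)*9 = -315/5*9 = -35*9/5*9 = -63*9 = -567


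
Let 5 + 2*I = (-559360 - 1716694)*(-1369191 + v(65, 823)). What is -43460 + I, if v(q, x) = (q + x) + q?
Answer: 3114183485927/2 ≈ 1.5571e+12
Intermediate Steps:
v(q, x) = x + 2*q
I = 3114183572847/2 (I = -5/2 + ((-559360 - 1716694)*(-1369191 + (823 + 2*65)))/2 = -5/2 + (-2276054*(-1369191 + (823 + 130)))/2 = -5/2 + (-2276054*(-1369191 + 953))/2 = -5/2 + (-2276054*(-1368238))/2 = -5/2 + (1/2)*3114183572852 = -5/2 + 1557091786426 = 3114183572847/2 ≈ 1.5571e+12)
-43460 + I = -43460 + 3114183572847/2 = 3114183485927/2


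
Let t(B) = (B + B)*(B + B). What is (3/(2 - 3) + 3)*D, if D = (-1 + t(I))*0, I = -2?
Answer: 0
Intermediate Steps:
t(B) = 4*B² (t(B) = (2*B)*(2*B) = 4*B²)
D = 0 (D = (-1 + 4*(-2)²)*0 = (-1 + 4*4)*0 = (-1 + 16)*0 = 15*0 = 0)
(3/(2 - 3) + 3)*D = (3/(2 - 3) + 3)*0 = (3/(-1) + 3)*0 = (-1*3 + 3)*0 = (-3 + 3)*0 = 0*0 = 0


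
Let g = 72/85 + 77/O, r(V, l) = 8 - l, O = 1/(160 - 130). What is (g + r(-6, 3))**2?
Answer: 38748741409/7225 ≈ 5.3631e+6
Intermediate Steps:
O = 1/30 ≈ 0.033333
g = 196422/85 (g = 72/85 + 77/(1/30) = 72*(1/85) + 77*30 = 72/85 + 2310 = 196422/85 ≈ 2310.8)
(g + r(-6, 3))**2 = (196422/85 + (8 - 1*3))**2 = (196422/85 + (8 - 3))**2 = (196422/85 + 5)**2 = (196847/85)**2 = 38748741409/7225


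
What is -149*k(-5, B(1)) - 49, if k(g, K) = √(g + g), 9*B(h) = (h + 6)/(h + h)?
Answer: -49 - 149*I*√10 ≈ -49.0 - 471.18*I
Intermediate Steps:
B(h) = (6 + h)/(18*h) (B(h) = ((h + 6)/(h + h))/9 = ((6 + h)/((2*h)))/9 = ((6 + h)*(1/(2*h)))/9 = ((6 + h)/(2*h))/9 = (6 + h)/(18*h))
k(g, K) = √2*√g (k(g, K) = √(2*g) = √2*√g)
-149*k(-5, B(1)) - 49 = -149*√2*√(-5) - 49 = -149*√2*I*√5 - 49 = -149*I*√10 - 49 = -49 - 149*I*√10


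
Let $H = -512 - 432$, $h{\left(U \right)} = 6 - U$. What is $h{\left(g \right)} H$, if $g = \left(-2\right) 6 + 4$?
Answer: $-13216$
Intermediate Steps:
$g = -8$ ($g = -12 + 4 = -8$)
$H = -944$ ($H = -512 - 432 = -944$)
$h{\left(g \right)} H = \left(6 - -8\right) \left(-944\right) = \left(6 + 8\right) \left(-944\right) = 14 \left(-944\right) = -13216$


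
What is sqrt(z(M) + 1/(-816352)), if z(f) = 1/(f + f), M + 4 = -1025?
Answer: I*sqrt(438447607710)/30000936 ≈ 0.022071*I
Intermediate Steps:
M = -1029 (M = -4 - 1025 = -1029)
z(f) = 1/(2*f)
sqrt(z(M) + 1/(-816352)) = sqrt((1/2)/(-1029) + 1/(-816352)) = sqrt((1/2)*(-1/1029) - 1/816352) = sqrt(-1/2058 - 1/816352) = sqrt(-409205/840026208) = I*sqrt(438447607710)/30000936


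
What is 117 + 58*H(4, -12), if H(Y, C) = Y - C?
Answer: 1045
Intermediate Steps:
117 + 58*H(4, -12) = 117 + 58*(4 - 1*(-12)) = 117 + 58*(4 + 12) = 117 + 58*16 = 117 + 928 = 1045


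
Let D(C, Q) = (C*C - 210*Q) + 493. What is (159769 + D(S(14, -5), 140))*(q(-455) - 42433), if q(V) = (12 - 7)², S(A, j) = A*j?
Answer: -5757394896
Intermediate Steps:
q(V) = 25 (q(V) = 5² = 25)
D(C, Q) = 493 + C² - 210*Q (D(C, Q) = (C² - 210*Q) + 493 = 493 + C² - 210*Q)
(159769 + D(S(14, -5), 140))*(q(-455) - 42433) = (159769 + (493 + (14*(-5))² - 210*140))*(25 - 42433) = (159769 + (493 + (-70)² - 29400))*(-42408) = (159769 + (493 + 4900 - 29400))*(-42408) = (159769 - 24007)*(-42408) = 135762*(-42408) = -5757394896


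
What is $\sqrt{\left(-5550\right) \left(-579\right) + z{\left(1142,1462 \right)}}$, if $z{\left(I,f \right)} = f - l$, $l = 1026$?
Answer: $\sqrt{3213886} \approx 1792.7$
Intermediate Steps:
$z{\left(I,f \right)} = -1026 + f$ ($z{\left(I,f \right)} = f - 1026 = -1026 + f$)
$\sqrt{\left(-5550\right) \left(-579\right) + z{\left(1142,1462 \right)}} = \sqrt{\left(-5550\right) \left(-579\right) + \left(-1026 + 1462\right)} = \sqrt{3213450 + 436} = \sqrt{3213886}$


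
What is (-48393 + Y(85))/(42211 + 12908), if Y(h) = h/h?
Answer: -48392/55119 ≈ -0.87795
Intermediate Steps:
Y(h) = 1
(-48393 + Y(85))/(42211 + 12908) = (-48393 + 1)/(42211 + 12908) = -48392/55119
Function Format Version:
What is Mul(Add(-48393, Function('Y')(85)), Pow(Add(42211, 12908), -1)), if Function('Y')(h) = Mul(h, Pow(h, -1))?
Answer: Rational(-48392, 55119) ≈ -0.87795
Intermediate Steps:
Function('Y')(h) = 1
Mul(Add(-48393, Function('Y')(85)), Pow(Add(42211, 12908), -1)) = Mul(Add(-48393, 1), Pow(Add(42211, 12908), -1)) = Mul(-48392, Pow(55119, -1)) = Mul(-48392, Rational(1, 55119)) = Rational(-48392, 55119)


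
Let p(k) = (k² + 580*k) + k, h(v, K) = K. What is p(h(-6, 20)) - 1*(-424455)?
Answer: 436475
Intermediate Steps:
p(k) = k² + 581*k
p(h(-6, 20)) - 1*(-424455) = 20*(581 + 20) - 1*(-424455) = 20*601 + 424455 = 12020 + 424455 = 436475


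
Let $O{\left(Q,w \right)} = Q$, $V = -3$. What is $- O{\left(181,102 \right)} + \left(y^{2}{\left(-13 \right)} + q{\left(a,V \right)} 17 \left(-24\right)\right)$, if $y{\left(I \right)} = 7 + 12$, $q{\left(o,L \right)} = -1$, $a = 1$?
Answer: $588$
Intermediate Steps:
$y{\left(I \right)} = 19$
$- O{\left(181,102 \right)} + \left(y^{2}{\left(-13 \right)} + q{\left(a,V \right)} 17 \left(-24\right)\right) = \left(-1\right) 181 + \left(19^{2} + \left(-1\right) 17 \left(-24\right)\right) = -181 + \left(361 - -408\right) = -181 + \left(361 + 408\right) = -181 + 769 = 588$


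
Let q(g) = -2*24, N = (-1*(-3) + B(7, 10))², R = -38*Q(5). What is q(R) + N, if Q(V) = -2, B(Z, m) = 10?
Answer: 121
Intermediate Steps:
R = 76 (R = -38*(-2) = 76)
N = 169 (N = (-1*(-3) + 10)² = (3 + 10)² = 13² = 169)
q(g) = -48
q(R) + N = -48 + 169 = 121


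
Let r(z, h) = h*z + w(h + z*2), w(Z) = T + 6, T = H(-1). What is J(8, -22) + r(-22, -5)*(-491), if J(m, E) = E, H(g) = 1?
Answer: -57469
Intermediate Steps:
T = 1
w(Z) = 7 (w(Z) = 1 + 6 = 7)
r(z, h) = 7 + h*z (r(z, h) = h*z + 7 = 7 + h*z)
J(8, -22) + r(-22, -5)*(-491) = -22 + (7 - 5*(-22))*(-491) = -22 + (7 + 110)*(-491) = -22 + 117*(-491) = -22 - 57447 = -57469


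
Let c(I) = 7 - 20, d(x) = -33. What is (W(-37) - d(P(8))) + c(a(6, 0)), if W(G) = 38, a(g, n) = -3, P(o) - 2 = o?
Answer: 58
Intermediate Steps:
P(o) = 2 + o
c(I) = -13
(W(-37) - d(P(8))) + c(a(6, 0)) = (38 - 1*(-33)) - 13 = (38 + 33) - 13 = 71 - 13 = 58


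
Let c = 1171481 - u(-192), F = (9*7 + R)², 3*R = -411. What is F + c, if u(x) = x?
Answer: 1177149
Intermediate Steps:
R = -137 (R = (⅓)*(-411) = -137)
F = 5476 (F = (9*7 - 137)² = (63 - 137)² = (-74)² = 5476)
c = 1171673 (c = 1171481 - 1*(-192) = 1171481 + 192 = 1171673)
F + c = 5476 + 1171673 = 1177149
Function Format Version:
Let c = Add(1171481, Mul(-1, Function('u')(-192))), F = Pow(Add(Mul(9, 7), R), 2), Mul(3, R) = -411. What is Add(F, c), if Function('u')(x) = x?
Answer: 1177149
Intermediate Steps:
R = -137 (R = Mul(Rational(1, 3), -411) = -137)
F = 5476 (F = Pow(Add(Mul(9, 7), -137), 2) = Pow(Add(63, -137), 2) = Pow(-74, 2) = 5476)
c = 1171673 (c = Add(1171481, Mul(-1, -192)) = Add(1171481, 192) = 1171673)
Add(F, c) = Add(5476, 1171673) = 1177149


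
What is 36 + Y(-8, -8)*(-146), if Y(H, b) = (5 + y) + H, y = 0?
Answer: 474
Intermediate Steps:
Y(H, b) = 5 + H (Y(H, b) = (5 + 0) + H = 5 + H)
36 + Y(-8, -8)*(-146) = 36 + (5 - 8)*(-146) = 36 - 3*(-146) = 36 + 438 = 474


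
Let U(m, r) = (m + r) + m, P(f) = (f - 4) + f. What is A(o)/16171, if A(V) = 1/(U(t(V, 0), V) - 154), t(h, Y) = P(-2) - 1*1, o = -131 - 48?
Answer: -1/5676021 ≈ -1.7618e-7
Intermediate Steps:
P(f) = -4 + 2*f (P(f) = (-4 + f) + f = -4 + 2*f)
o = -179
t(h, Y) = -9 (t(h, Y) = (-4 + 2*(-2)) - 1*1 = (-4 - 4) - 1 = -8 - 1 = -9)
U(m, r) = r + 2*m
A(V) = 1/(-172 + V) (A(V) = 1/((V + 2*(-9)) - 154) = 1/((V - 18) - 154) = 1/((-18 + V) - 154) = 1/(-172 + V))
A(o)/16171 = 1/(-172 - 179*16171) = (1/16171)/(-351) = -1/351*1/16171 = -1/5676021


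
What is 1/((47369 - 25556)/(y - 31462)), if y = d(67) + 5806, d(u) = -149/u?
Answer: -1719101/1461471 ≈ -1.1763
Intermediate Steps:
y = 388853/67 (y = -149/67 + 5806 = 388853/67 ≈ 5803.8)
1/((47369 - 25556)/(y - 31462)) = 1/((47369 - 25556)/(388853/67 - 31462)) = 1/(21813/(-1719101/67)) = 1/(21813*(-67/1719101)) = 1/(-1461471/1719101) = -1719101/1461471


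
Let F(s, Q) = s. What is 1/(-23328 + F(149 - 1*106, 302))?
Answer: -1/23285 ≈ -4.2946e-5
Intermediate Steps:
1/(-23328 + F(149 - 1*106, 302)) = 1/(-23328 + (149 - 1*106)) = 1/(-23328 + (149 - 106)) = 1/(-23328 + 43) = 1/(-23285) = -1/23285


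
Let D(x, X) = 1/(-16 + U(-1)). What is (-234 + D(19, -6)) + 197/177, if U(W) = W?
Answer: -700934/3009 ≈ -232.95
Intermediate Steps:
D(x, X) = -1/17 (D(x, X) = 1/(-16 - 1) = 1/(-17) = -1/17)
(-234 + D(19, -6)) + 197/177 = (-234 - 1/17) + 197/177 = -3979/17 + 197*(1/177) = -3979/17 + 197/177 = -700934/3009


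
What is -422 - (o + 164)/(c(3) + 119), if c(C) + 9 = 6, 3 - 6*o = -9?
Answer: -24559/58 ≈ -423.43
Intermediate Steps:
o = 2 (o = ½ - ⅙*(-9) = ½ + 3/2 = 2)
c(C) = -3 (c(C) = -9 + 6 = -3)
-422 - (o + 164)/(c(3) + 119) = -422 - (2 + 164)/(-3 + 119) = -422 - 166/116 = -422 - 1*83/58 = -422 - 83/58 = -24559/58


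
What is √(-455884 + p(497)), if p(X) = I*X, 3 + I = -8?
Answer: I*√461351 ≈ 679.23*I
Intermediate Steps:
I = -11 (I = -3 - 8 = -11)
p(X) = -11*X
√(-455884 + p(497)) = √(-455884 - 11*497) = √(-455884 - 5467) = √(-461351) = I*√461351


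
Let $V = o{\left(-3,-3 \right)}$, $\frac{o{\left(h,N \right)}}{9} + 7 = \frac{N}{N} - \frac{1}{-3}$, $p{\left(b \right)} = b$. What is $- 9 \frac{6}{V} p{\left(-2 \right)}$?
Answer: $- \frac{36}{17} \approx -2.1176$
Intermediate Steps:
$o{\left(h,N \right)} = -51$ ($o{\left(h,N \right)} = -63 + 9 \left(\frac{N}{N} - \frac{1}{-3}\right) = -63 + 9 \left(1 - - \frac{1}{3}\right) = -63 + 9 \left(1 + \frac{1}{3}\right) = -63 + 9 \cdot \frac{4}{3} = -63 + 12 = -51$)
$V = -51$
$- 9 \frac{6}{V} p{\left(-2 \right)} = - 9 \frac{6}{-51} \left(-2\right) = - 9 \cdot 6 \left(- \frac{1}{51}\right) \left(-2\right) = \left(-9\right) \left(- \frac{2}{17}\right) \left(-2\right) = \frac{18}{17} \left(-2\right) = - \frac{36}{17}$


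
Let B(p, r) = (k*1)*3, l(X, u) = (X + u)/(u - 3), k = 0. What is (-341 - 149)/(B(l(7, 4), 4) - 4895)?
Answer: 98/979 ≈ 0.10010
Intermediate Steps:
l(X, u) = (X + u)/(-3 + u)
B(p, r) = 0 (B(p, r) = (0*1)*3 = 0*3 = 0)
(-341 - 149)/(B(l(7, 4), 4) - 4895) = (-341 - 149)/(0 - 4895) = -490/(-4895) = -490*(-1/4895) = 98/979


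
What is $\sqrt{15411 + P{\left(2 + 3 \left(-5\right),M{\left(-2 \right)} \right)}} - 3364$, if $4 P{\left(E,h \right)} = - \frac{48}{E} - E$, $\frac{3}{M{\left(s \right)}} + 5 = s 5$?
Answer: $-3364 + \frac{\sqrt{10420657}}{26} \approx -3239.8$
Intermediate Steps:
$M{\left(s \right)} = \frac{3}{-5 + 5 s}$ ($M{\left(s \right)} = \frac{3}{-5 + s 5} = \frac{3}{-5 + 5 s}$)
$P{\left(E,h \right)} = - \frac{12}{E} - \frac{E}{4}$ ($P{\left(E,h \right)} = \frac{- \frac{48}{E} - E}{4} = \frac{- E - \frac{48}{E}}{4} = - \frac{12}{E} - \frac{E}{4}$)
$\sqrt{15411 + P{\left(2 + 3 \left(-5\right),M{\left(-2 \right)} \right)}} - 3364 = \sqrt{15411 - \left(\frac{12}{2 + 3 \left(-5\right)} + \frac{2 + 3 \left(-5\right)}{4}\right)} - 3364 = \sqrt{15411 - \left(\frac{12}{2 - 15} + \frac{2 - 15}{4}\right)} - 3364 = \sqrt{15411 - \left(- \frac{13}{4} + \frac{12}{-13}\right)} - 3364 = \sqrt{15411 + \left(\left(-12\right) \left(- \frac{1}{13}\right) + \frac{13}{4}\right)} - 3364 = \sqrt{15411 + \left(\frac{12}{13} + \frac{13}{4}\right)} - 3364 = \sqrt{15411 + \frac{217}{52}} - 3364 = \sqrt{\frac{801589}{52}} - 3364 = \frac{\sqrt{10420657}}{26} - 3364 = -3364 + \frac{\sqrt{10420657}}{26}$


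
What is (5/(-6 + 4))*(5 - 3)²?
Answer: -10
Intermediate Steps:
(5/(-6 + 4))*(5 - 3)² = (5/(-2))*2² = (5*(-½))*4 = -5/2*4 = -10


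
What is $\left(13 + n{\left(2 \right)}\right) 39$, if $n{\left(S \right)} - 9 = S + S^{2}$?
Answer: $1092$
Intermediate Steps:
$n{\left(S \right)} = 9 + S + S^{2}$ ($n{\left(S \right)} = 9 + \left(S + S^{2}\right) = 9 + S + S^{2}$)
$\left(13 + n{\left(2 \right)}\right) 39 = \left(13 + \left(9 + 2 + 2^{2}\right)\right) 39 = \left(13 + \left(9 + 2 + 4\right)\right) 39 = \left(13 + 15\right) 39 = 28 \cdot 39 = 1092$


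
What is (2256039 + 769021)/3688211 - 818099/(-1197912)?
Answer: 6641077405609/4418152215432 ≈ 1.5031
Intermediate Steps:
(2256039 + 769021)/3688211 - 818099/(-1197912) = 3025060*(1/3688211) - 818099*(-1/1197912) = 3025060/3688211 + 818099/1197912 = 6641077405609/4418152215432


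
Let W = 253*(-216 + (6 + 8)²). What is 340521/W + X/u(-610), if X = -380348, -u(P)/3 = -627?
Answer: -233189171/865260 ≈ -269.50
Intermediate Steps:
u(P) = 1881 (u(P) = -3*(-627) = 1881)
W = -5060 (W = 253*(-216 + 14²) = 253*(-216 + 196) = 253*(-20) = -5060)
340521/W + X/u(-610) = 340521/(-5060) - 380348/1881 = 340521*(-1/5060) - 380348*1/1881 = -340521/5060 - 380348/1881 = -233189171/865260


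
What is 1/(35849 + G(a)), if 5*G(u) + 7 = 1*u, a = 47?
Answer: 1/35857 ≈ 2.7889e-5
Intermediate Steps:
G(u) = -7/5 + u/5 (G(u) = -7/5 + (1*u)/5 = -7/5 + u/5)
1/(35849 + G(a)) = 1/(35849 + (-7/5 + (⅕)*47)) = 1/(35849 + (-7/5 + 47/5)) = 1/(35849 + 8) = 1/35857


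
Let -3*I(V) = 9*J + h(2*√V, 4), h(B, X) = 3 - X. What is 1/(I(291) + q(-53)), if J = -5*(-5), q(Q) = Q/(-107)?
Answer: -321/23809 ≈ -0.013482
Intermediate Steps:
q(Q) = -Q/107 (q(Q) = Q*(-1/107) = -Q/107)
J = 25
I(V) = -224/3 (I(V) = -(9*25 + (3 - 1*4))/3 = -(225 + (3 - 4))/3 = -(225 - 1)/3 = -⅓*224 = -224/3)
1/(I(291) + q(-53)) = 1/(-224/3 - 1/107*(-53)) = 1/(-224/3 + 53/107) = 1/(-23809/321) = -321/23809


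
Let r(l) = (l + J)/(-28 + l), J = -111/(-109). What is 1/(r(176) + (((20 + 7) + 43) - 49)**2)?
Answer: 16132/7133507 ≈ 0.0022614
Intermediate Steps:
J = 111/109 (J = -111*(-1/109) = 111/109 ≈ 1.0183)
r(l) = (111/109 + l)/(-28 + l) (r(l) = (l + 111/109)/(-28 + l) = (111/109 + l)/(-28 + l))
1/(r(176) + (((20 + 7) + 43) - 49)**2) = 1/((111/109 + 176)/(-28 + 176) + (((20 + 7) + 43) - 49)**2) = 1/((19295/109)/148 + ((27 + 43) - 49)**2) = 1/((1/148)*(19295/109) + (70 - 49)**2) = 1/(19295/16132 + 21**2) = 1/(19295/16132 + 441) = 1/(7133507/16132) = 16132/7133507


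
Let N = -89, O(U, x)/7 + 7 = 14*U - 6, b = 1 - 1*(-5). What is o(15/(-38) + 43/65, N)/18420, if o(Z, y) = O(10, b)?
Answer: 889/18420 ≈ 0.048263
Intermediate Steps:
b = 6 (b = 1 + 5 = 6)
O(U, x) = -91 + 98*U (O(U, x) = -49 + 7*(14*U - 6) = -49 + 7*(-6 + 14*U) = -49 + (-42 + 98*U) = -91 + 98*U)
o(Z, y) = 889 (o(Z, y) = -91 + 98*10 = -91 + 980 = 889)
o(15/(-38) + 43/65, N)/18420 = 889/18420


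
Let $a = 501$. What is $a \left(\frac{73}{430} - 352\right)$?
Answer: $- \frac{75794787}{430} \approx -1.7627 \cdot 10^{5}$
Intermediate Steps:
$a \left(\frac{73}{430} - 352\right) = 501 \left(\frac{73}{430} - 352\right) = 501 \left(- \frac{151287}{430}\right) = - \frac{75794787}{430}$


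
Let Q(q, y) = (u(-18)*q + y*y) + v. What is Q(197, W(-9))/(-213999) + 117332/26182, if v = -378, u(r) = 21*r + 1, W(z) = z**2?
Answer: 13445779160/2801460909 ≈ 4.7996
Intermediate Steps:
u(r) = 1 + 21*r
Q(q, y) = -378 + y**2 - 377*q (Q(q, y) = ((1 + 21*(-18))*q + y*y) - 378 = ((1 - 378)*q + y**2) - 378 = (-377*q + y**2) - 378 = (y**2 - 377*q) - 378 = -378 + y**2 - 377*q)
Q(197, W(-9))/(-213999) + 117332/26182 = (-378 + ((-9)**2)**2 - 377*197)/(-213999) + 117332/26182 = (-378 + 81**2 - 74269)*(-1/213999) + 117332*(1/26182) = (-378 + 6561 - 74269)*(-1/213999) + 58666/13091 = -68086*(-1/213999) + 58666/13091 = 68086/213999 + 58666/13091 = 13445779160/2801460909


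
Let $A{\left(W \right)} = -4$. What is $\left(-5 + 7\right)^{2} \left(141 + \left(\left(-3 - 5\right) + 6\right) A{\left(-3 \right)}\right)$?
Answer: $596$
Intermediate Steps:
$\left(-5 + 7\right)^{2} \left(141 + \left(\left(-3 - 5\right) + 6\right) A{\left(-3 \right)}\right) = \left(-5 + 7\right)^{2} \left(141 + \left(\left(-3 - 5\right) + 6\right) \left(-4\right)\right) = 2^{2} \left(141 + \left(-8 + 6\right) \left(-4\right)\right) = 4 \left(141 - -8\right) = 4 \left(141 + 8\right) = 4 \cdot 149 = 596$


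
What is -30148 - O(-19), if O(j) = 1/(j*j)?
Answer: -10883429/361 ≈ -30148.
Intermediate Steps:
O(j) = j**(-2) (O(j) = 1/(j**2) = j**(-2))
-30148 - O(-19) = -30148 - 1/(-19)**2 = -30148 - 1*1/361 = -30148 - 1/361 = -10883429/361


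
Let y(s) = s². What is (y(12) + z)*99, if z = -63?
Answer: 8019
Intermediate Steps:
(y(12) + z)*99 = (12² - 63)*99 = (144 - 63)*99 = 81*99 = 8019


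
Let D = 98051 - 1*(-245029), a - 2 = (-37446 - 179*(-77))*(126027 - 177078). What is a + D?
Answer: 1208362895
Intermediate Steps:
a = 1208019815 (a = 2 + (-37446 - 179*(-77))*(126027 - 177078) = 2 + (-37446 + 13783)*(-51051) = 2 - 23663*(-51051) = 2 + 1208019813 = 1208019815)
D = 343080 (D = 98051 + 245029 = 343080)
a + D = 1208019815 + 343080 = 1208362895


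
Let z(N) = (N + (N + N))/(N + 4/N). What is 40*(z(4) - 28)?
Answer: -1024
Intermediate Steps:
z(N) = 3*N/(N + 4/N) (z(N) = (N + 2*N)/(N + 4/N) = (3*N)/(N + 4/N) = 3*N/(N + 4/N))
40*(z(4) - 28) = 40*(3*4²/(4 + 4²) - 28) = 40*(3*16/(4 + 16) - 28) = 40*(3*16/20 - 28) = 40*(3*16*(1/20) - 28) = 40*(12/5 - 28) = 40*(-128/5) = -1024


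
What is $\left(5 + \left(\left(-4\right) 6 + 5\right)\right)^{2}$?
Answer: $196$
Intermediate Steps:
$\left(5 + \left(\left(-4\right) 6 + 5\right)\right)^{2} = \left(5 + \left(-24 + 5\right)\right)^{2} = \left(5 - 19\right)^{2} = \left(-14\right)^{2} = 196$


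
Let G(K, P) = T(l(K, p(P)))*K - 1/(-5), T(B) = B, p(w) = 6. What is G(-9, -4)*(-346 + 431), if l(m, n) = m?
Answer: 6902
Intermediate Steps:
G(K, P) = ⅕ + K² (G(K, P) = K*K - 1/(-5) = K² - 1*(-⅕) = K² + ⅕ = ⅕ + K²)
G(-9, -4)*(-346 + 431) = (⅕ + (-9)²)*(-346 + 431) = (⅕ + 81)*85 = (406/5)*85 = 6902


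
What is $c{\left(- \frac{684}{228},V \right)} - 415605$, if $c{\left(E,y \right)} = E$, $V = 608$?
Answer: $-415608$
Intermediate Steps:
$c{\left(- \frac{684}{228},V \right)} - 415605 = - \frac{684}{228} - 415605 = \left(-684\right) \frac{1}{228} - 415605 = -3 - 415605 = -415608$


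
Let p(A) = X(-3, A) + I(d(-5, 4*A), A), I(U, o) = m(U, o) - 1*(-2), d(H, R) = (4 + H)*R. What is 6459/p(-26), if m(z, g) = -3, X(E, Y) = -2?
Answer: -2153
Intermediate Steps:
d(H, R) = R*(4 + H)
I(U, o) = -1 (I(U, o) = -3 - 1*(-2) = -3 + 2 = -1)
p(A) = -3 (p(A) = -2 - 1 = -3)
6459/p(-26) = 6459/(-3) = 6459*(-⅓) = -2153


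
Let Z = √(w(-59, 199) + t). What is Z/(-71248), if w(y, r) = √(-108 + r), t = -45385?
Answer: -I*√(45385 - √91)/71248 ≈ -0.0029898*I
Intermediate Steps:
Z = √(-45385 + √91) (Z = √(√(-108 + 199) - 45385) = √(√91 - 45385) = √(-45385 + √91) ≈ 213.02*I)
Z/(-71248) = √(-45385 + √91)/(-71248) = √(-45385 + √91)*(-1/71248) = -√(-45385 + √91)/71248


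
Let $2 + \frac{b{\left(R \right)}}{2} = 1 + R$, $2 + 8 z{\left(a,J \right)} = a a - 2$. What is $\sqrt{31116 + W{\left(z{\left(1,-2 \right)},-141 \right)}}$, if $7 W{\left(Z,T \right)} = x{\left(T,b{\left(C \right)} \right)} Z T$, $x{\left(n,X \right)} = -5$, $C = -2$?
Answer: $\frac{19 \sqrt{67494}}{28} \approx 176.29$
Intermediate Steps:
$z{\left(a,J \right)} = - \frac{1}{2} + \frac{a^{2}}{8}$ ($z{\left(a,J \right)} = - \frac{1}{4} + \frac{a a - 2}{8} = - \frac{1}{4} + \frac{a^{2} - 2}{8} = - \frac{1}{4} + \frac{-2 + a^{2}}{8} = - \frac{1}{4} + \left(- \frac{1}{4} + \frac{a^{2}}{8}\right) = - \frac{1}{2} + \frac{a^{2}}{8}$)
$b{\left(R \right)} = -2 + 2 R$ ($b{\left(R \right)} = -4 + 2 \left(1 + R\right) = -4 + \left(2 + 2 R\right) = -2 + 2 R$)
$W{\left(Z,T \right)} = - \frac{5 T Z}{7}$ ($W{\left(Z,T \right)} = \frac{- 5 Z T}{7} = \frac{\left(-5\right) T Z}{7} = - \frac{5 T Z}{7}$)
$\sqrt{31116 + W{\left(z{\left(1,-2 \right)},-141 \right)}} = \sqrt{31116 - - \frac{705 \left(- \frac{1}{2} + \frac{1^{2}}{8}\right)}{7}} = \sqrt{31116 - - \frac{705 \left(- \frac{1}{2} + \frac{1}{8} \cdot 1\right)}{7}} = \sqrt{31116 - - \frac{705 \left(- \frac{1}{2} + \frac{1}{8}\right)}{7}} = \sqrt{31116 - \left(- \frac{705}{7}\right) \left(- \frac{3}{8}\right)} = \sqrt{31116 - \frac{2115}{56}} = \sqrt{\frac{1740381}{56}} = \frac{19 \sqrt{67494}}{28}$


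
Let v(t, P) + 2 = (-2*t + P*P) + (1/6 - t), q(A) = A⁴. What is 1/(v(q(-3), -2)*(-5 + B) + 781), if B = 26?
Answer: -2/8553 ≈ -0.00023384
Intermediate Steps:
v(t, P) = -11/6 + P² - 3*t (v(t, P) = -2 + ((-2*t + P*P) + (1/6 - t)) = -2 + ((-2*t + P²) + (⅙ - t)) = -2 + ((P² - 2*t) + (⅙ - t)) = -2 + (⅙ + P² - 3*t) = -11/6 + P² - 3*t)
1/(v(q(-3), -2)*(-5 + B) + 781) = 1/((-11/6 + (-2)² - 3*(-3)⁴)*(-5 + 26) + 781) = 1/((-11/6 + 4 - 3*81)*21 + 781) = 1/((-11/6 + 4 - 243)*21 + 781) = 1/(-1445/6*21 + 781) = 1/(-10115/2 + 781) = 1/(-8553/2) = -2/8553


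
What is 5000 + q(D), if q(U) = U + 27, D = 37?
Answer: 5064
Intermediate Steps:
q(U) = 27 + U
5000 + q(D) = 5000 + (27 + 37) = 5000 + 64 = 5064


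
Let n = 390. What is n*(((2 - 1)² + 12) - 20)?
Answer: -2730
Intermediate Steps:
n*(((2 - 1)² + 12) - 20) = 390*(((2 - 1)² + 12) - 20) = 390*((1² + 12) - 20) = 390*((1 + 12) - 20) = 390*(13 - 20) = 390*(-7) = -2730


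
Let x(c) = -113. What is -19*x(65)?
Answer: 2147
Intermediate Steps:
-19*x(65) = -19*(-113) = 2147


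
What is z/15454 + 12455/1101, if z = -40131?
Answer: 148295339/17014854 ≈ 8.7156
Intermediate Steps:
z/15454 + 12455/1101 = -40131/15454 + 12455/1101 = 148295339/17014854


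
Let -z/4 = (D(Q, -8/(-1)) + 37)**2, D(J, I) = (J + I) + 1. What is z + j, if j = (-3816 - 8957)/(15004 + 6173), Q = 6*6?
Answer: -569589365/21177 ≈ -26897.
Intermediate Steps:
Q = 36
D(J, I) = 1 + I + J (D(J, I) = (I + J) + 1 = 1 + I + J)
z = -26896 (z = -4*((1 - 8/(-1) + 36) + 37)**2 = -4*((1 - 8*(-1) + 36) + 37)**2 = -4*((1 + 8 + 36) + 37)**2 = -4*(45 + 37)**2 = -4*82**2 = -4*6724 = -26896)
j = -12773/21177 ≈ -0.60315
z + j = -26896 - 12773/21177 = -569589365/21177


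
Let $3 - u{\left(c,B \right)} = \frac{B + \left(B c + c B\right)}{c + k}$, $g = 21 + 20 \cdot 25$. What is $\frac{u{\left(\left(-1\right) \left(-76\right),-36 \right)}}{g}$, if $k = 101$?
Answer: $\frac{2013}{30739} \approx 0.065487$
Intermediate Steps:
$g = 521$ ($g = 21 + 500 = 521$)
$u{\left(c,B \right)} = 3 - \frac{B + 2 B c}{101 + c}$ ($u{\left(c,B \right)} = 3 - \frac{B + \left(B c + c B\right)}{c + 101} = 3 - \frac{B + \left(B c + B c\right)}{101 + c} = 3 - \frac{B + 2 B c}{101 + c}$)
$\frac{u{\left(\left(-1\right) \left(-76\right),-36 \right)}}{g} = \frac{\frac{1}{101 - -76} \left(303 - -36 + 3 \left(\left(-1\right) \left(-76\right)\right) - - 72 \left(\left(-1\right) \left(-76\right)\right)\right)}{521} = \frac{303 + 36 + 3 \cdot 76 - \left(-72\right) 76}{101 + 76} \cdot \frac{1}{521} = \frac{303 + 36 + 228 + 5472}{177} \cdot \frac{1}{521} = \frac{1}{177} \cdot 6039 \cdot \frac{1}{521} = \frac{2013}{59} \cdot \frac{1}{521} = \frac{2013}{30739}$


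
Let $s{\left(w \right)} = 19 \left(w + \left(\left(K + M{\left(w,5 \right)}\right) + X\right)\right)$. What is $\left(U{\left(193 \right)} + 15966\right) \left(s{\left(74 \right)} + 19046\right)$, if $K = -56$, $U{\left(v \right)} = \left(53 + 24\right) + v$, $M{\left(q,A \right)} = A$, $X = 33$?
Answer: $326505960$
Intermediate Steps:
$U{\left(v \right)} = 77 + v$
$s{\left(w \right)} = -342 + 19 w$ ($s{\left(w \right)} = 19 \left(w + \left(\left(-56 + 5\right) + 33\right)\right) = 19 \left(w + \left(-51 + 33\right)\right) = 19 \left(w - 18\right) = 19 \left(-18 + w\right) = -342 + 19 w$)
$\left(U{\left(193 \right)} + 15966\right) \left(s{\left(74 \right)} + 19046\right) = \left(\left(77 + 193\right) + 15966\right) \left(\left(-342 + 19 \cdot 74\right) + 19046\right) = \left(270 + 15966\right) \left(\left(-342 + 1406\right) + 19046\right) = 16236 \left(1064 + 19046\right) = 16236 \cdot 20110 = 326505960$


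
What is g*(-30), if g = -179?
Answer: 5370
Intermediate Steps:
g*(-30) = -179*(-30) = 5370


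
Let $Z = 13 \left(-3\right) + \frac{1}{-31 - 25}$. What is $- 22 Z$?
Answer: $\frac{24035}{28} \approx 858.39$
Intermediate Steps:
$Z = - \frac{2185}{56}$ ($Z = -39 + \frac{1}{-56} = -39 - \frac{1}{56} = - \frac{2185}{56} \approx -39.018$)
$- 22 Z = \left(-22\right) \left(- \frac{2185}{56}\right) = \frac{24035}{28}$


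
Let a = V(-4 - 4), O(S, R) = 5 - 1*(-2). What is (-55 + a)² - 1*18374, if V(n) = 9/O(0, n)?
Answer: -758950/49 ≈ -15489.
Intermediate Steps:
O(S, R) = 7 (O(S, R) = 5 + 2 = 7)
V(n) = 9/7
a = 9/7 ≈ 1.2857
(-55 + a)² - 1*18374 = (-55 + 9/7)² - 1*18374 = (-376/7)² - 18374 = 141376/49 - 18374 = -758950/49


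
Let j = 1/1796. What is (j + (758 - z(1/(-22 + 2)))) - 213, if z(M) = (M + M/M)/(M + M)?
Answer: 995883/1796 ≈ 554.50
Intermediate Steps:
j = 1/1796 ≈ 0.00055679
z(M) = (1 + M)/(2*M) (z(M) = (M + 1)/((2*M)) = (1 + M)*(1/(2*M)) = (1 + M)/(2*M))
(j + (758 - z(1/(-22 + 2)))) - 213 = (1/1796 + (758 - (1 + 1/(-22 + 2))/(2*(1/(-22 + 2))))) - 213 = (1/1796 + (758 - (1 + 1/(-20))/(2*(1/(-20))))) - 213 = (1/1796 + (758 - (1 - 1/20)/(2*(-1/20)))) - 213 = (1/1796 + (758 - (-20)*19/(2*20))) - 213 = (1/1796 + (758 - 1*(-19/2))) - 213 = (1/1796 + (758 + 19/2)) - 213 = (1/1796 + 1535/2) - 213 = 1378431/1796 - 213 = 995883/1796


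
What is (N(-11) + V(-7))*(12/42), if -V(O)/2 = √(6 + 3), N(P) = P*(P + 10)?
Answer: 10/7 ≈ 1.4286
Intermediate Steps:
N(P) = P*(10 + P)
V(O) = -6 (V(O) = -2*√(6 + 3) = -2*√9 = -2*3 = -6)
(N(-11) + V(-7))*(12/42) = (-11*(10 - 11) - 6)*(12/42) = (-11*(-1) - 6)*(12*(1/42)) = (11 - 6)*(2/7) = 5*(2/7) = 10/7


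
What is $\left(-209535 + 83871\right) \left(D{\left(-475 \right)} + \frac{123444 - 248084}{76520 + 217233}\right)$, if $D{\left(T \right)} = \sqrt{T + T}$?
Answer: $\frac{15662760960}{293753} - 628320 i \sqrt{38} \approx 53320.0 - 3.8732 \cdot 10^{6} i$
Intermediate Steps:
$D{\left(T \right)} = \sqrt{2} \sqrt{T}$ ($D{\left(T \right)} = \sqrt{2 T} = \sqrt{2} \sqrt{T}$)
$\left(-209535 + 83871\right) \left(D{\left(-475 \right)} + \frac{123444 - 248084}{76520 + 217233}\right) = \left(-209535 + 83871\right) \left(\sqrt{2} \sqrt{-475} + \frac{123444 - 248084}{76520 + 217233}\right) = - 125664 \left(\sqrt{2} \cdot 5 i \sqrt{19} - \frac{124640}{293753}\right) = - 125664 \left(5 i \sqrt{38} - \frac{124640}{293753}\right) = - 125664 \left(- \frac{124640}{293753} + 5 i \sqrt{38}\right) = \frac{15662760960}{293753} - 628320 i \sqrt{38}$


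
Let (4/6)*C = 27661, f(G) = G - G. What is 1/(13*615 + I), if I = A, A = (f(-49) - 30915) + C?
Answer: 2/37143 ≈ 5.3846e-5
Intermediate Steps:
f(G) = 0
C = 82983/2 (C = (3/2)*27661 = 82983/2 ≈ 41492.)
A = 21153/2 (A = (0 - 30915) + 82983/2 = -30915 + 82983/2 = 21153/2 ≈ 10577.)
I = 21153/2 ≈ 10577.
1/(13*615 + I) = 1/(13*615 + 21153/2) = 1/(7995 + 21153/2) = 1/(37143/2) = 2/37143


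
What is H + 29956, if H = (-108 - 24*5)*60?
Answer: 16276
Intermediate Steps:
H = -13680 (H = (-108 - 120)*60 = -228*60 = -13680)
H + 29956 = -13680 + 29956 = 16276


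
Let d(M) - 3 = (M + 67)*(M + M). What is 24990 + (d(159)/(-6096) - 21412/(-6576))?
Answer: 20863321477/835152 ≈ 24981.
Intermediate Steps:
d(M) = 3 + 2*M*(67 + M) (d(M) = 3 + (M + 67)*(M + M) = 3 + (67 + M)*(2*M) = 3 + 2*M*(67 + M))
24990 + (d(159)/(-6096) - 21412/(-6576)) = 24990 + ((3 + 2*159² + 134*159)/(-6096) - 21412/(-6576)) = 24990 + ((3 + 2*25281 + 21306)*(-1/6096) - 21412*(-1/6576)) = 24990 + ((3 + 50562 + 21306)*(-1/6096) + 5353/1644) = 24990 + (71871*(-1/6096) + 5353/1644) = 24990 + (-23957/2032 + 5353/1644) = 24990 - 7127003/835152 = 20863321477/835152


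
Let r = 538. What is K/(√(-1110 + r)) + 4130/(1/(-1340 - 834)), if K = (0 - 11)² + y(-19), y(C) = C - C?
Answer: -8978620 - 11*I*√143/26 ≈ -8.9786e+6 - 5.0593*I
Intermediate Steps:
y(C) = 0
K = 121 (K = (0 - 11)² + 0 = (-11)² + 0 = 121 + 0 = 121)
K/(√(-1110 + r)) + 4130/(1/(-1340 - 834)) = 121/(√(-1110 + 538)) + 4130/(1/(-1340 - 834)) = 121/(√(-572)) + 4130/(1/(-2174)) = 121/((2*I*√143)) + 4130/(-1/2174) = 121*(-I*√143/286) + 4130*(-2174) = -11*I*√143/26 - 8978620 = -8978620 - 11*I*√143/26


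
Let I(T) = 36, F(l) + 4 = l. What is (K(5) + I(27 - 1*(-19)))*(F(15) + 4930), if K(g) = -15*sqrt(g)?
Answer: 177876 - 74115*sqrt(5) ≈ 12150.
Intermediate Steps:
F(l) = -4 + l
(K(5) + I(27 - 1*(-19)))*(F(15) + 4930) = (-15*sqrt(5) + 36)*((-4 + 15) + 4930) = (36 - 15*sqrt(5))*(11 + 4930) = (36 - 15*sqrt(5))*4941 = 177876 - 74115*sqrt(5)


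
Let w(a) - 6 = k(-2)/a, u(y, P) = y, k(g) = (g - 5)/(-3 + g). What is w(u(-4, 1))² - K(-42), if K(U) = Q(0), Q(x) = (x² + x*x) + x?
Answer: 12769/400 ≈ 31.922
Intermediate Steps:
k(g) = (-5 + g)/(-3 + g)
Q(x) = x + 2*x² (Q(x) = (x² + x²) + x = 2*x² + x = x + 2*x²)
w(a) = 6 + 7/(5*a) (w(a) = 6 + ((-5 - 2)/(-3 - 2))/a = 6 + (-7/(-5))/a = 6 + (-⅕*(-7))/a = 6 + 7/(5*a))
K(U) = 0 (K(U) = 0*(1 + 2*0) = 0*(1 + 0) = 0*1 = 0)
w(u(-4, 1))² - K(-42) = (6 + (7/5)/(-4))² - 1*0 = (6 + (7/5)*(-¼))² + 0 = (6 - 7/20)² + 0 = (113/20)² + 0 = 12769/400 + 0 = 12769/400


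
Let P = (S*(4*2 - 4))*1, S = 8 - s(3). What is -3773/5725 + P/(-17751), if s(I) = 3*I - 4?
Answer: -22347741/33874825 ≈ -0.65972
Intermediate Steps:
s(I) = -4 + 3*I
S = 3 (S = 8 - (-4 + 3*3) = 8 - (-4 + 9) = 8 - 1*5 = 8 - 5 = 3)
P = 12 (P = (3*(4*2 - 4))*1 = (3*(8 - 4))*1 = (3*4)*1 = 12*1 = 12)
-3773/5725 + P/(-17751) = -3773/5725 + 12/(-17751) = -3773*1/5725 + 12*(-1/17751) = -3773/5725 - 4/5917 = -22347741/33874825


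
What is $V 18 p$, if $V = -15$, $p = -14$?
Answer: $3780$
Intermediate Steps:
$V 18 p = \left(-15\right) 18 \left(-14\right) = \left(-270\right) \left(-14\right) = 3780$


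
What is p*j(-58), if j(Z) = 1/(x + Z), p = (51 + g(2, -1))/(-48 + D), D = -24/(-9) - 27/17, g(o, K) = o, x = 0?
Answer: 2703/138794 ≈ 0.019475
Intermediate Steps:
D = 55/51 (D = -24*(-⅑) - 27*1/17 = 8/3 - 27/17 = 55/51 ≈ 1.0784)
p = -2703/2393 (p = (51 + 2)/(-48 + 55/51) = 53/(-2393/51) = 53*(-51/2393) = -2703/2393 ≈ -1.1295)
j(Z) = 1/Z (j(Z) = 1/(0 + Z) = 1/Z)
p*j(-58) = -2703/2393/(-58) = -2703/2393*(-1/58) = 2703/138794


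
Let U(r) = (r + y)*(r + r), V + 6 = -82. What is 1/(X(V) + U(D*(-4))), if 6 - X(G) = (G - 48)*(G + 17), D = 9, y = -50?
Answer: -1/3458 ≈ -0.00028918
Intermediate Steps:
V = -88 (V = -6 - 82 = -88)
U(r) = 2*r*(-50 + r) (U(r) = (r - 50)*(r + r) = (-50 + r)*(2*r) = 2*r*(-50 + r))
X(G) = 6 - (-48 + G)*(17 + G) (X(G) = 6 - (G - 48)*(G + 17) = 6 - (-48 + G)*(17 + G))
1/(X(V) + U(D*(-4))) = 1/((822 - 1*(-88)**2 + 31*(-88)) + 2*(9*(-4))*(-50 + 9*(-4))) = 1/((822 - 1*7744 - 2728) + 2*(-36)*(-50 - 36)) = 1/((822 - 7744 - 2728) + 2*(-36)*(-86)) = 1/(-9650 + 6192) = 1/(-3458) = -1/3458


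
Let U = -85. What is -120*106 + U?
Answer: -12805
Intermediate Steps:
-120*106 + U = -120*106 - 85 = -12720 - 85 = -12805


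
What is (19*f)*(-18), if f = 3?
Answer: -1026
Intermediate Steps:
(19*f)*(-18) = (19*3)*(-18) = 57*(-18) = -1026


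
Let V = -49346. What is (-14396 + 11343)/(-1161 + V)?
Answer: 3053/50507 ≈ 0.060447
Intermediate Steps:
(-14396 + 11343)/(-1161 + V) = (-14396 + 11343)/(-1161 - 49346) = -3053/(-50507) = -3053*(-1/50507) = 3053/50507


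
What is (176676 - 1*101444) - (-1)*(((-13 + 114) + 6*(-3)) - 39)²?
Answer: 77168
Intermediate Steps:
(176676 - 1*101444) - (-1)*(((-13 + 114) + 6*(-3)) - 39)² = (176676 - 101444) - (-1)*((101 - 18) - 39)² = 75232 - (-1)*(83 - 39)² = 75232 - (-1)*44² = 75232 - (-1)*1936 = 75232 - 1*(-1936) = 75232 + 1936 = 77168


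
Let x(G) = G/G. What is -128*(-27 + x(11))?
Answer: 3328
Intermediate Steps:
x(G) = 1
-128*(-27 + x(11)) = -128*(-27 + 1) = -128*(-26) = 3328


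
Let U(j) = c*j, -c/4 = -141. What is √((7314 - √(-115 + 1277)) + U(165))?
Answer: √(100374 - √1162) ≈ 316.76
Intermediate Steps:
c = 564 (c = -4*(-141) = 564)
U(j) = 564*j
√((7314 - √(-115 + 1277)) + U(165)) = √((7314 - √(-115 + 1277)) + 564*165) = √((7314 - √1162) + 93060) = √(100374 - √1162)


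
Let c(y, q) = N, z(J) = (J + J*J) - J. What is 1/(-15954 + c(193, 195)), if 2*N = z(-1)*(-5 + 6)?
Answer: -2/31907 ≈ -6.2682e-5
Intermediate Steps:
z(J) = J² (z(J) = (J + J²) - J = J²)
N = ½ (N = ((-1)²*(-5 + 6))/2 = (1*1)/2 = (½)*1 = ½ ≈ 0.50000)
c(y, q) = ½
1/(-15954 + c(193, 195)) = 1/(-15954 + ½) = 1/(-31907/2) = -2/31907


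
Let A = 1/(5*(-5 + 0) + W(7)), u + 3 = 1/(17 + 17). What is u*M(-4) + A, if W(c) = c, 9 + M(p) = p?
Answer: 5900/153 ≈ 38.562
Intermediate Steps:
M(p) = -9 + p
u = -101/34 (u = -3 + 1/(17 + 17) = -3 + 1/34 = -101/34 ≈ -2.9706)
A = -1/18 (A = 1/(5*(-5 + 0) + 7) = 1/(5*(-5) + 7) = 1/(-25 + 7) = 1/(-18) = -1/18 ≈ -0.055556)
u*M(-4) + A = -101*(-9 - 4)/34 - 1/18 = -101/34*(-13) - 1/18 = 1313/34 - 1/18 = 5900/153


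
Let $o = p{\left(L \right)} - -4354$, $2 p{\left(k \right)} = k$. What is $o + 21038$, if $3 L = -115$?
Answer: $\frac{152237}{6} \approx 25373.0$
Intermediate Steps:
$L = - \frac{115}{3}$ ($L = \frac{1}{3} \left(-115\right) = - \frac{115}{3} \approx -38.333$)
$p{\left(k \right)} = \frac{k}{2}$
$o = \frac{26009}{6}$ ($o = \frac{1}{2} \left(- \frac{115}{3}\right) - -4354 = - \frac{115}{6} + 4354 = \frac{26009}{6} \approx 4334.8$)
$o + 21038 = \frac{26009}{6} + 21038 = \frac{152237}{6}$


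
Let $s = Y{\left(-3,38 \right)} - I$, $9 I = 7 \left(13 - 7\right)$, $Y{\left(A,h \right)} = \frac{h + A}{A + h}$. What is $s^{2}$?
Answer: $\frac{121}{9} \approx 13.444$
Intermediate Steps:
$Y{\left(A,h \right)} = 1$ ($Y{\left(A,h \right)} = \frac{A + h}{A + h} = 1$)
$I = \frac{14}{3}$ ($I = \frac{7 \left(13 - 7\right)}{9} = \frac{7 \cdot 6}{9} = \frac{1}{9} \cdot 42 = \frac{14}{3} \approx 4.6667$)
$s = - \frac{11}{3}$ ($s = 1 - \frac{14}{3} = - \frac{11}{3} \approx -3.6667$)
$s^{2} = \left(- \frac{11}{3}\right)^{2} = \frac{121}{9}$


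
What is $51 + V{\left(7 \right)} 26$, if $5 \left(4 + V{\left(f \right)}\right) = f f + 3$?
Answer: $\frac{1087}{5} \approx 217.4$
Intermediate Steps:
$V{\left(f \right)} = - \frac{17}{5} + \frac{f^{2}}{5}$ ($V{\left(f \right)} = -4 + \frac{f f + 3}{5} = -4 + \frac{f^{2} + 3}{5} = -4 + \frac{3 + f^{2}}{5} = -4 + \left(\frac{3}{5} + \frac{f^{2}}{5}\right) = - \frac{17}{5} + \frac{f^{2}}{5}$)
$51 + V{\left(7 \right)} 26 = 51 + \left(- \frac{17}{5} + \frac{7^{2}}{5}\right) 26 = 51 + \left(- \frac{17}{5} + \frac{1}{5} \cdot 49\right) 26 = 51 + \left(- \frac{17}{5} + \frac{49}{5}\right) 26 = 51 + \frac{32}{5} \cdot 26 = 51 + \frac{832}{5} = \frac{1087}{5}$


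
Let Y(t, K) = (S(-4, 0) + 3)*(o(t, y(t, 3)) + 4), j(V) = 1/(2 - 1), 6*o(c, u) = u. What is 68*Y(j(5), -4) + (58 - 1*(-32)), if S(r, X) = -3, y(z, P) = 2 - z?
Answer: 90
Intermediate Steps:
o(c, u) = u/6
j(V) = 1 (j(V) = 1/1 = 1)
Y(t, K) = 0 (Y(t, K) = (-3 + 3)*((2 - t)/6 + 4) = 0*((⅓ - t/6) + 4) = 0*(13/3 - t/6) = 0)
68*Y(j(5), -4) + (58 - 1*(-32)) = 68*0 + (58 - 1*(-32)) = 0 + (58 + 32) = 0 + 90 = 90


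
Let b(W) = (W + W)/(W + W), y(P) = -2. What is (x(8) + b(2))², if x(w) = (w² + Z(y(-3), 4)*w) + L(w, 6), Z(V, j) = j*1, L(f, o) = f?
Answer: 11025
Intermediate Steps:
Z(V, j) = j
b(W) = 1 (b(W) = (2*W)/((2*W)) = (2*W)*(1/(2*W)) = 1)
x(w) = w² + 5*w (x(w) = (w² + 4*w) + w = w² + 5*w)
(x(8) + b(2))² = (8*(5 + 8) + 1)² = (8*13 + 1)² = (104 + 1)² = 105² = 11025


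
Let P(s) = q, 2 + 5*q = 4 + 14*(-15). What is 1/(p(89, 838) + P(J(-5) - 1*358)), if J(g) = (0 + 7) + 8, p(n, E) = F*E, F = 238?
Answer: 5/997012 ≈ 5.0150e-6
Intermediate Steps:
p(n, E) = 238*E
q = -208/5 (q = -⅖ + (4 + 14*(-15))/5 = -⅖ + (4 - 210)/5 = -⅖ + (⅕)*(-206) = -⅖ - 206/5 = -208/5 ≈ -41.600)
J(g) = 15 (J(g) = 7 + 8 = 15)
P(s) = -208/5
1/(p(89, 838) + P(J(-5) - 1*358)) = 1/(238*838 - 208/5) = 1/(199444 - 208/5) = 1/(997012/5) = 5/997012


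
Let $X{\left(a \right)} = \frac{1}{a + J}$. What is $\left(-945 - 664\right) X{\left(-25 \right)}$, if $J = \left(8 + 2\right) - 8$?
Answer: $\frac{1609}{23} \approx 69.957$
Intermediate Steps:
$J = 2$ ($J = 10 - 8 = 2$)
$X{\left(a \right)} = \frac{1}{2 + a}$ ($X{\left(a \right)} = \frac{1}{a + 2} = \frac{1}{2 + a}$)
$\left(-945 - 664\right) X{\left(-25 \right)} = \frac{-945 - 664}{2 - 25} = \frac{-945 - 664}{-23} = \left(-1609\right) \left(- \frac{1}{23}\right) = \frac{1609}{23}$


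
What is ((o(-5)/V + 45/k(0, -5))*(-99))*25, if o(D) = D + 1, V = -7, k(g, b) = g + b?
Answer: 146025/7 ≈ 20861.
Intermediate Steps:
k(g, b) = b + g
o(D) = 1 + D
((o(-5)/V + 45/k(0, -5))*(-99))*25 = (((1 - 5)/(-7) + 45/(-5 + 0))*(-99))*25 = ((-4*(-⅐) + 45/(-5))*(-99))*25 = ((4/7 + 45*(-⅕))*(-99))*25 = ((4/7 - 9)*(-99))*25 = -59/7*(-99)*25 = (5841/7)*25 = 146025/7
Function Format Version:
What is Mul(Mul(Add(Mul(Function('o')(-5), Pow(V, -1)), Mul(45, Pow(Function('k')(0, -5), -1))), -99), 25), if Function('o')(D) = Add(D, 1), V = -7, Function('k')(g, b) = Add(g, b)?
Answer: Rational(146025, 7) ≈ 20861.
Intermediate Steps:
Function('k')(g, b) = Add(b, g)
Function('o')(D) = Add(1, D)
Mul(Mul(Add(Mul(Function('o')(-5), Pow(V, -1)), Mul(45, Pow(Function('k')(0, -5), -1))), -99), 25) = Mul(Mul(Add(Mul(Add(1, -5), Pow(-7, -1)), Mul(45, Pow(Add(-5, 0), -1))), -99), 25) = Mul(Mul(Add(Mul(-4, Rational(-1, 7)), Mul(45, Pow(-5, -1))), -99), 25) = Mul(Mul(Add(Rational(4, 7), Mul(45, Rational(-1, 5))), -99), 25) = Mul(Mul(Add(Rational(4, 7), -9), -99), 25) = Mul(Mul(Rational(-59, 7), -99), 25) = Mul(Rational(5841, 7), 25) = Rational(146025, 7)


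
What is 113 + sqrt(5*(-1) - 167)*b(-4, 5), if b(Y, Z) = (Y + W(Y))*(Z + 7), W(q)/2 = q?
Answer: 113 - 288*I*sqrt(43) ≈ 113.0 - 1888.5*I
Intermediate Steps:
W(q) = 2*q
b(Y, Z) = 3*Y*(7 + Z) (b(Y, Z) = (Y + 2*Y)*(Z + 7) = (3*Y)*(7 + Z) = 3*Y*(7 + Z))
113 + sqrt(5*(-1) - 167)*b(-4, 5) = 113 + sqrt(5*(-1) - 167)*(3*(-4)*(7 + 5)) = 113 + sqrt(-5 - 167)*(3*(-4)*12) = 113 + sqrt(-172)*(-144) = 113 + (2*I*sqrt(43))*(-144) = 113 - 288*I*sqrt(43)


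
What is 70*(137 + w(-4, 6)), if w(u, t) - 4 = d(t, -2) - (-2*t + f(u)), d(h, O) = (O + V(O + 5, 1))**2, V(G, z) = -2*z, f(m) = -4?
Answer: 12110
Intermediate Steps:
d(h, O) = (-2 + O)**2 (d(h, O) = (O - 2*1)**2 = (O - 2)**2 = (-2 + O)**2)
w(u, t) = 24 + 2*t (w(u, t) = 4 + ((-2 - 2)**2 - (-2*t - 4)) = 4 + ((-4)**2 - (-4 - 2*t)) = 4 + (16 + (4 + 2*t)) = 4 + (20 + 2*t) = 24 + 2*t)
70*(137 + w(-4, 6)) = 70*(137 + (24 + 2*6)) = 70*(137 + (24 + 12)) = 70*(137 + 36) = 70*173 = 12110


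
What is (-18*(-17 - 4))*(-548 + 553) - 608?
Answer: 1282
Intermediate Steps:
(-18*(-17 - 4))*(-548 + 553) - 608 = -18*(-21)*5 - 608 = 378*5 - 608 = 1890 - 608 = 1282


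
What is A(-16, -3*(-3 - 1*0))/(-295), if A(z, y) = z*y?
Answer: 144/295 ≈ 0.48814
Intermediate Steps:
A(z, y) = y*z
A(-16, -3*(-3 - 1*0))/(-295) = (-3*(-3 - 1*0)*(-16))/(-295) = -(-3*(-3 + 0))*(-16)/295 = -(-3*(-3))*(-16)/295 = -9*(-16)/295 = -1/295*(-144) = 144/295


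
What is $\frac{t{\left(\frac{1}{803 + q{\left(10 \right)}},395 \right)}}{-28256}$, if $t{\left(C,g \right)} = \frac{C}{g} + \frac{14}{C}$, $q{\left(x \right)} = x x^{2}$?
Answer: $- \frac{17976973771}{20123499360} \approx -0.89333$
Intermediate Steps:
$q{\left(x \right)} = x^{3}$
$t{\left(C,g \right)} = \frac{14}{C} + \frac{C}{g}$
$\frac{t{\left(\frac{1}{803 + q{\left(10 \right)}},395 \right)}}{-28256} = \frac{\frac{14}{\frac{1}{803 + 10^{3}}} + \frac{1}{\left(803 + 10^{3}\right) 395}}{-28256} = \left(\frac{14}{\frac{1}{803 + 1000}} + \frac{1}{803 + 1000} \cdot \frac{1}{395}\right) \left(- \frac{1}{28256}\right) = \left(\frac{14}{\frac{1}{1803}} + \frac{1}{1803} \cdot \frac{1}{395}\right) \left(- \frac{1}{28256}\right) = \left(14 \frac{1}{\frac{1}{1803}} + \frac{1}{1803} \cdot \frac{1}{395}\right) \left(- \frac{1}{28256}\right) = \left(14 \cdot 1803 + \frac{1}{712185}\right) \left(- \frac{1}{28256}\right) = \left(25242 + \frac{1}{712185}\right) \left(- \frac{1}{28256}\right) = \frac{17976973771}{712185} \left(- \frac{1}{28256}\right) = - \frac{17976973771}{20123499360}$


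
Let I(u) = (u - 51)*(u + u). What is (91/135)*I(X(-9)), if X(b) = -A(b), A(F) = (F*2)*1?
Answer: -4004/5 ≈ -800.80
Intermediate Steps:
A(F) = 2*F (A(F) = (2*F)*1 = 2*F)
X(b) = -2*b
I(u) = 2*u*(-51 + u) (I(u) = (-51 + u)*(2*u) = 2*u*(-51 + u))
(91/135)*I(X(-9)) = (91/135)*(2*(-2*(-9))*(-51 - 2*(-9))) = (91*(1/135))*(2*18*(-51 + 18)) = 91*(2*18*(-33))/135 = (91/135)*(-1188) = -4004/5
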